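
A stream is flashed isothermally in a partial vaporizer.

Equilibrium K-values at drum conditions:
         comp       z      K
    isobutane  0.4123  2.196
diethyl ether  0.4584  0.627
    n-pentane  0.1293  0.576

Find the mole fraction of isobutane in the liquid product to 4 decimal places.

x_isobutane = 0.2433

Rachford–Rice: g(V/F) = Σ zᵢ(Kᵢ−1)/(1+V/F(Kᵢ−1)) = 0.
Check two-phase: ΣzᵢKᵢ = 1.2673 > 1 and Σzᵢ/Kᵢ = 1.1433 > 1, so g(0) = 0.2673 > 0 and g(1) = -0.1433 < 0.
Newton iteration, V/F⁰ = 0.52:
  V/F = 0.5200: g = 0.02157, g' = -0.3606 → V/F = 0.5798
  V/F = 0.5798: g = 0.00032, g' = -0.3503 → V/F = 0.5807
Converged at V/F = 0.5807.
Compositions from xᵢ = zᵢ/(1+V/F(Kᵢ−1)), yᵢ = Kᵢxᵢ:
  isobutane: x = 0.2433, y = 0.5343
  diethyl ether: x = 0.5852, y = 0.3669
  n-pentane: x = 0.1715, y = 0.0988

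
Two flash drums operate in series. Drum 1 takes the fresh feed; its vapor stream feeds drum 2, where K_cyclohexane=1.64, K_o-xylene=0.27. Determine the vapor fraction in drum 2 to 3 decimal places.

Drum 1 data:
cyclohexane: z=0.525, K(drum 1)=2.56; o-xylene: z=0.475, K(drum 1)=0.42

Drum 1:
Material balance + equilibrium reduce to Σ zᵢ(Kᵢ−1)/(1+ψ₁(Kᵢ−1)) = 0.
Check two-phase: ΣzᵢKᵢ = 1.544 > 1 and Σzᵢ/Kᵢ = 1.336 > 1, so g(0) = 0.544 > 0 and g(1) = -0.336 < 0.
Binary case is linear: z₁(K₁−1)(1+ψ₁(K₂−1)) + z₂(K₂−1)(1+ψ₁(K₁−1)) = 0
⇒ ψ₁ = [z₁(K₁−1)+z₂(K₂−1)] / [−(K₁−1)(K₂−1)] = 0.5435/0.9048 = 0.601
Drum-1 compositions:
  cyclohexane: x = 0.271, y = 0.694
  o-xylene: x = 0.729, y = 0.306
Drum-2 feed = drum-1 vapor: z₂ = (0.6938, 0.3062).
Drum 2:
Rachford–Rice: g(ψ₂) = Σ zᵢ(Kᵢ−1)/(1+ψ₂(Kᵢ−1)) = 0.
Check two-phase: ΣzᵢKᵢ = 1.221 > 1 and Σzᵢ/Kᵢ = 1.557 > 1, so g(0) = 0.221 > 0 and g(1) = -0.557 < 0.
Newton iteration, ψ₂⁰ = 0.5:
  ψ₂ = 0.500: g = -0.0156, g' = -0.568 → ψ₂ = 0.473
  ψ₂ = 0.473: g = -0.0003, g' = -0.548 → ψ₂ = 0.472
Converged at ψ₂ = 0.472.
  cyclohexane: x = 0.533, y = 0.874
  o-xylene: x = 0.467, y = 0.126

V/F (drum 2) = 0.472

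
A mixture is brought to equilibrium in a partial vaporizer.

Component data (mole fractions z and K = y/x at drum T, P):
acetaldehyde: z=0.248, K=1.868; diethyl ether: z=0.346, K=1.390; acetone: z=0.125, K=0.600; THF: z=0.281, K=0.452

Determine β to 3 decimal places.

β = 0.463

Material balance + equilibrium reduce to Σ zᵢ(Kᵢ−1)/(1+β(Kᵢ−1)) = 0.
g(0) = ΣzᵢKᵢ − 1 = 0.146 and g(1) = 1 − Σzᵢ/Kᵢ = -0.212, so a root lies in (0, 1).
Newton iteration, β⁰ = 0.5:
  β = 0.500: g = -0.0116, g' = -0.319 → β = 0.464
  β = 0.464: g = -0.0001, g' = -0.315 → β = 0.463
Converged at β = 0.463.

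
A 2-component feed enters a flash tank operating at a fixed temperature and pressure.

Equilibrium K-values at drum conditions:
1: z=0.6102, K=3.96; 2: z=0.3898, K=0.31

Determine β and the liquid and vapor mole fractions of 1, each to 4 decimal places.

β = 0.7527, x_1 = 0.1890, y_1 = 0.7486

Material balance + equilibrium reduce to Σ zᵢ(Kᵢ−1)/(1+β(Kᵢ−1)) = 0.
g(0) = ΣzᵢKᵢ − 1 = 1.5372 and g(1) = 1 − Σzᵢ/Kᵢ = -0.4115, so a root lies in (0, 1).
Binary case is linear: z₁(K₁−1)(1+β(K₂−1)) + z₂(K₂−1)(1+β(K₁−1)) = 0
⇒ β = [z₁(K₁−1)+z₂(K₂−1)] / [−(K₁−1)(K₂−1)] = 1.53723/2.04240 = 0.7527
Compositions from xᵢ = zᵢ/(1+β(Kᵢ−1)), yᵢ = Kᵢxᵢ:
  1: x = 0.1890, y = 0.7486
  2: x = 0.8110, y = 0.2514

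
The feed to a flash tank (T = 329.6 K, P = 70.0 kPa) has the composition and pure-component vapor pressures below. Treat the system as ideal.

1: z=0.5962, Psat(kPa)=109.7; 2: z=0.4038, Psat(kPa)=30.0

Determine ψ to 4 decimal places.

ψ = 0.3314

Raoult's law: Kᵢ = Pᵢˢᵃᵗ/P = Pᵢˢᵃᵗ/70.0.
  K_1 = 109.7/70.0 = 1.567143, K_2 = 30.0/70.0 = 0.428571
Binary case is linear: z₁(K₁−1)(1+ψ(K₂−1)) + z₂(K₂−1)(1+ψ(K₁−1)) = 0
⇒ ψ = [z₁(K₁−1)+z₂(K₂−1)] / [−(K₁−1)(K₂−1)] = 0.10739/0.32408 = 0.3314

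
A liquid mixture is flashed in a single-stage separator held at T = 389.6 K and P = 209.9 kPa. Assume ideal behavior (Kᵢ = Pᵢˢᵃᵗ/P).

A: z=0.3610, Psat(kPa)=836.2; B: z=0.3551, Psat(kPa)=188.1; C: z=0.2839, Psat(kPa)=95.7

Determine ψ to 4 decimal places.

ψ = 0.8078

Raoult's law: Kᵢ = Pᵢˢᵃᵗ/P = Pᵢˢᵃᵗ/209.9.
  K_A = 836.2/209.9 = 3.983802, K_B = 188.1/209.9 = 0.896141, K_C = 95.7/209.9 = 0.455931
Newton–Raphson from ψ = 0.5:
  ψ = 0.5000: g = 0.18118, g' = -0.6804 → ψ = 0.7663
  ψ = 0.7663: g = 0.02279, g' = -0.5493 → ψ = 0.8078
Converged at ψ = 0.8078.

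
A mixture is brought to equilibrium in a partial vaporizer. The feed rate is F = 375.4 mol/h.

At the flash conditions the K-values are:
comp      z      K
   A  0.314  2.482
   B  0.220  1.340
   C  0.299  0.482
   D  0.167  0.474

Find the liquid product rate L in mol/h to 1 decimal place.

Iterate (Newton) starting at V/F = 0.5:
  V/F = 0.500: g = 0.0030, g' = -0.477 → V/F = 0.506
Converged at V/F = 0.506.
Then V = V/F·F = 0.5063·375.4 = 190.1 mol/h and L = F − V = 185.3 mol/h.

L = 185.3 mol/h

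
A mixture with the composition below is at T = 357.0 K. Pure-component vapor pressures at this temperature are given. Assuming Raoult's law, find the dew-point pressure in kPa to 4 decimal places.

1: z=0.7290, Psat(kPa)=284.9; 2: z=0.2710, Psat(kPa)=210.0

At the dew point ψ → 1, so Σzᵢ/Kᵢ = 1 with Kᵢ = Pᵢˢᵃᵗ/P ⇒ 1/P = Σzᵢ/Pᵢˢᵃᵗ.
1/P = 0.7290/284.9 + 0.2710/210.0 = 0.0038493 ⇒ P = 259.7896 kPa

Pdew = 259.7896 kPa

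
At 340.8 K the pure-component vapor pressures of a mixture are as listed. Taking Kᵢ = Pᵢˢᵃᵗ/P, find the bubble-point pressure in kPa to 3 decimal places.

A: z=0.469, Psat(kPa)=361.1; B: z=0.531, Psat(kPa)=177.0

Pbub = 263.343 kPa

At the bubble point ψ → 0, so ΣzᵢKᵢ = 1 with Kᵢ = Pᵢˢᵃᵗ/P ⇒ P = ΣzᵢPᵢˢᵃᵗ.
P = 0.469·361.1 + 0.531·177.0 = 263.343 kPa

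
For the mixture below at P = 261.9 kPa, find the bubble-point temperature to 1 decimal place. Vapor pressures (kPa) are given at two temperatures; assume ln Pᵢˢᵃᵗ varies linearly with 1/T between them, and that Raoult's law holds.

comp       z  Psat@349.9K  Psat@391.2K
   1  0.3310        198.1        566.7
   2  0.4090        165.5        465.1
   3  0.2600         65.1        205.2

T = 370.5 K

Bubble-point temperature: ΣzᵢPᵢˢᵃᵗ(T) = P. Interpolate ln Pᵢˢᵃᵗ = aᵢ + bᵢ/T.
  T = 349.9 K: ΣzᵢPᵢˢᵃᵗ = 150.19 kPa
  T = 391.2 K: ΣzᵢPᵢˢᵃᵗ = 431.16 kPa
  T = 370.5 K: ΣzᵢPᵢˢᵃᵗ = 261.68 kPa
  T = 380.9 K: ΣzᵢPᵢˢᵃᵗ = 338.58 kPa
  T = 375.7 K: ΣzᵢPᵢˢᵃᵗ = 298.19 kPa
  T = 373.1 K: ΣzᵢPᵢˢᵃᵗ = 279.46 kPa
Interpolating between 370.5 K and 373.1 K gives T ≈ 370.5 K.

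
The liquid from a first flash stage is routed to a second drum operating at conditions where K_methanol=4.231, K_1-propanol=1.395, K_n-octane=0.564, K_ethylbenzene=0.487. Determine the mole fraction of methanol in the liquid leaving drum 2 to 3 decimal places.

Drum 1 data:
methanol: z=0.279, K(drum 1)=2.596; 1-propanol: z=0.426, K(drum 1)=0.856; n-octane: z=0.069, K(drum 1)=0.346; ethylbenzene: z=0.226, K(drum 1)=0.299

Drum 1:
Rachford–Rice: g(ψ₁) = Σ zᵢ(Kᵢ−1)/(1+ψ₁(Kᵢ−1)) = 0.
Feasibility: ΣzᵢKᵢ = 1.180, Σzᵢ/Kᵢ = 1.560 — both > 1, two phases present.
Newton iteration, ψ₁⁰ = 0.5:
  ψ₁ = 0.500: g = -0.1294, g' = -0.559 → ψ₁ = 0.268
  ψ₁ = 0.268: g = -0.0019, g' = -0.570 → ψ₁ = 0.265
Converged at ψ₁ = 0.265.
Drum-1 compositions:
  methanol: x = 0.196, y = 0.509
  1-propanol: x = 0.443, y = 0.379
  n-octane: x = 0.083, y = 0.029
  ethylbenzene: x = 0.278, y = 0.083
Drum-2 feed = drum-1 liquid: z₂ = (0.1961, 0.4429, 0.0835, 0.2776).
Drum 2:
Rachford–Rice: g(ψ₂) = Σ zᵢ(Kᵢ−1)/(1+ψ₂(Kᵢ−1)) = 0.
g(0) = ΣzᵢKᵢ − 1 = 0.630 and g(1) = 1 − Σzᵢ/Kᵢ = -0.082, so a root lies in (0, 1).
Iterate (Newton) starting at ψ₂ = 0.5:
  ψ₂ = 0.500: g = 0.1503, g' = -0.505 → ψ₂ = 0.797
  ψ₂ = 0.797: g = 0.0135, g' = -0.446 → ψ₂ = 0.828
  ψ₂ = 0.828: g = -0.0001, g' = -0.450 → ψ₂ = 0.827
Converged at ψ₂ = 0.827.
  methanol: x = 0.053, y = 0.226
  1-propanol: x = 0.334, y = 0.466
  n-octane: x = 0.131, y = 0.074
  ethylbenzene: x = 0.482, y = 0.235

x_methanol (drum 2) = 0.053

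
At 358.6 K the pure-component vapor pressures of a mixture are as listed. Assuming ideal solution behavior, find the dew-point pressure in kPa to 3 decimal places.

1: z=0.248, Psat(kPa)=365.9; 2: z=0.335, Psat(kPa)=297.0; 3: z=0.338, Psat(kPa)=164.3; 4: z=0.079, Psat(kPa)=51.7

Pdew = 185.495 kPa

At the dew point ψ → 1, so Σzᵢ/Kᵢ = 1 with Kᵢ = Pᵢˢᵃᵗ/P ⇒ 1/P = Σzᵢ/Pᵢˢᵃᵗ.
1/P = 0.248/365.9 + 0.335/297.0 + 0.338/164.3 + 0.079/51.7 = 0.005391 ⇒ P = 185.495 kPa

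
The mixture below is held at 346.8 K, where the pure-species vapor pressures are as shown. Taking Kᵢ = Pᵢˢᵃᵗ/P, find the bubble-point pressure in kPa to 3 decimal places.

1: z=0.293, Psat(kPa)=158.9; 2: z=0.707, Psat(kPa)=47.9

Pbub = 80.423 kPa

At the bubble point ψ → 0, so ΣzᵢKᵢ = 1 with Kᵢ = Pᵢˢᵃᵗ/P ⇒ P = ΣzᵢPᵢˢᵃᵗ.
P = 0.293·158.9 + 0.707·47.9 = 80.423 kPa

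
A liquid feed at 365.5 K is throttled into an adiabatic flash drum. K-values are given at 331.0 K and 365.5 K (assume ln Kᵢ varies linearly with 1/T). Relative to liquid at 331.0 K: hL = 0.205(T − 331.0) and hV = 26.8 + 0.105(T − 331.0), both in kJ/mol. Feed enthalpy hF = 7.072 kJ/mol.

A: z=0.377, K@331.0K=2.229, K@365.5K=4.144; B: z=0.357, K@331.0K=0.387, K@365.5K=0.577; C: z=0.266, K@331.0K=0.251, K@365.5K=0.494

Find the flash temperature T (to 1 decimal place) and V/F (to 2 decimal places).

Adiabatic flash: solve Rachford–Rice at each trial T, then check hF = ψ·hV(T) + (1−ψ)·hL(T).
  T = 331.0 K: K = (2.229, 0.387, 0.251), RR gives ψ = 0.055, H_out = 1.465 kJ/mol
  T = 365.5 K: K = (4.144, 0.577, 0.494), RR gives ψ = 0.622, H_out = 21.586 kJ/mol
  T = 348.2 K: K = (3.084, 0.477, 0.358), RR gives ψ = 0.356, H_out = 12.456 kJ/mol
  T = 339.6 K: K = (2.632, 0.431, 0.301), RR gives ψ = 0.221, H_out = 7.493 kJ/mol
  T = 335.3 K: K = (2.425, 0.409, 0.275), RR gives ψ = 0.144, H_out = 4.669 kJ/mol
  T = 337.5 K: K = (2.530, 0.420, 0.288), RR gives ψ = 0.184, H_out = 6.152 kJ/mol
Linear interpolation between T = 337.5 (H_out = 6.152) and T = 339.6 (H_out = 7.493) on hF = 7.072 gives T ≈ 338.9 K, at which ψ = 0.21.

T = 338.9 K, V/F = 0.21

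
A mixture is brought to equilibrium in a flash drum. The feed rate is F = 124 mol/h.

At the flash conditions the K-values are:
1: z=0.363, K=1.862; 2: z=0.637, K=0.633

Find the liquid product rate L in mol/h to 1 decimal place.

L = 93.0 mol/h

Material balance + equilibrium reduce to Σ zᵢ(Kᵢ−1)/(1+ψ(Kᵢ−1)) = 0.
Feasibility: ΣzᵢKᵢ = 1.079, Σzᵢ/Kᵢ = 1.201 — both > 1, two phases present.
Binary case is linear: z₁(K₁−1)(1+ψ(K₂−1)) + z₂(K₂−1)(1+ψ(K₁−1)) = 0
⇒ ψ = [z₁(K₁−1)+z₂(K₂−1)] / [−(K₁−1)(K₂−1)] = 0.0791/0.3164 = 0.250
Then V = ψ·F = 0.2501·124 = 31.0 mol/h and L = F − V = 93.0 mol/h.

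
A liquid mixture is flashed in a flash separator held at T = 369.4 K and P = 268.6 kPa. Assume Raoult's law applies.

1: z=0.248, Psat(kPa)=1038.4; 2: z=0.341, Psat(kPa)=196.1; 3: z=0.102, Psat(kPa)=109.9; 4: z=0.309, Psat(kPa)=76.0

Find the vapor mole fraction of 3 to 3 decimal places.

y_3 = 0.048

Raoult's law: Kᵢ = Pᵢˢᵃᵗ/P = Pᵢˢᵃᵗ/268.6.
  K_1 = 1038.4/268.6 = 3.86597, K_2 = 196.1/268.6 = 0.73008, K_3 = 109.9/268.6 = 0.40916, K_4 = 76.0/268.6 = 0.28295
Rachford–Rice: g(V/F) = Σ zᵢ(Kᵢ−1)/(1+V/F(Kᵢ−1)) = 0.
g(0) = ΣzᵢKᵢ − 1 = 0.337 and g(1) = 1 − Σzᵢ/Kᵢ = -0.873, so a root lies in (0, 1).
Newton–Raphson from V/F = 0.65:
  V/F = 0.650: g = -0.3762, g' = -0.936 → V/F = 0.248
  V/F = 0.248: g = -0.0235, g' = -1.008 → V/F = 0.225
Converged at V/F = 0.225.
Compositions from xᵢ = zᵢ/(1+V/F(Kᵢ−1)), yᵢ = Kᵢxᵢ:
  1: x = 0.151, y = 0.582
  2: x = 0.363, y = 0.265
  3: x = 0.118, y = 0.048
  4: x = 0.369, y = 0.104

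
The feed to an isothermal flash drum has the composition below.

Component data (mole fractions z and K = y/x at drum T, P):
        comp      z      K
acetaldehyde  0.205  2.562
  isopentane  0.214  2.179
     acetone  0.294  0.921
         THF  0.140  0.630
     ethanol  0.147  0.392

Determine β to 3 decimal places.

Iterate (Newton) starting at β = 0.5:
  β = 0.500: g = 0.1224, g' = -0.418 → β = 0.792
  β = 0.792: g = 0.0030, g' = -0.422 → β = 0.800
Converged at β = 0.800.

β = 0.800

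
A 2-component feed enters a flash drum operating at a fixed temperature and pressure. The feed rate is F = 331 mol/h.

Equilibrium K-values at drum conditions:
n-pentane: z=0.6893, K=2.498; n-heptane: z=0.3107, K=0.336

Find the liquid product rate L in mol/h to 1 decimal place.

Binary case is linear: z₁(K₁−1)(1+ψ(K₂−1)) + z₂(K₂−1)(1+ψ(K₁−1)) = 0
⇒ ψ = [z₁(K₁−1)+z₂(K₂−1)] / [−(K₁−1)(K₂−1)] = 0.82627/0.99467 = 0.8307
Then V = ψ·F = 0.8307·331 = 275.0 mol/h and L = F − V = 56.0 mol/h.

L = 56.0 mol/h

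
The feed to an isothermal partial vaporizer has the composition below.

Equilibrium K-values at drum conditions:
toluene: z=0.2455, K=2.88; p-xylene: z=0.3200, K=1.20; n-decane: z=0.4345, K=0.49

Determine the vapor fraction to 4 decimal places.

ψ = 0.4970

Material balance + equilibrium reduce to Σ zᵢ(Kᵢ−1)/(1+ψ(Kᵢ−1)) = 0.
g(0) = ΣzᵢKᵢ − 1 = 0.3039 and g(1) = 1 − Σzᵢ/Kᵢ = -0.2386, so a root lies in (0, 1).
Newton iteration, ψ⁰ = 0.32:
  ψ = 0.3200: g = 0.08351, g' = -0.5110 → ψ = 0.4834
  ψ = 0.4834: g = 0.00604, g' = -0.4479 → ψ = 0.4969
  ψ = 0.4969: g = 0.00002, g' = -0.4453 → ψ = 0.4970
Converged at ψ = 0.4970.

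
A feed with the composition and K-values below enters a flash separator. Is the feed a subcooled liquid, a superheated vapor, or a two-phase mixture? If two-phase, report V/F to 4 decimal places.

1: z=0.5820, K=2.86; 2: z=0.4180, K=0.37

two-phase, V/F = 0.6991

ΣzᵢKᵢ = 1.8192; Σzᵢ/Kᵢ = 1.3332.
Both exceed 1, so a two-phase solution exists.
Let ψ = V/F and solve Σ zᵢ(Kᵢ−1)/(1+ψ(Kᵢ−1)) = 0.
Binary case is linear: z₁(K₁−1)(1+ψ(K₂−1)) + z₂(K₂−1)(1+ψ(K₁−1)) = 0
⇒ ψ = [z₁(K₁−1)+z₂(K₂−1)] / [−(K₁−1)(K₂−1)] = 0.81918/1.17180 = 0.6991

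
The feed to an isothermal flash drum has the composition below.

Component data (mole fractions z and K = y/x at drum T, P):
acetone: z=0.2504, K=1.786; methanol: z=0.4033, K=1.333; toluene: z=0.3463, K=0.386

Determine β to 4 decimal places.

Let β = V/F and solve Σ zᵢ(Kᵢ−1)/(1+β(Kᵢ−1)) = 0.
g(0) = ΣzᵢKᵢ − 1 = 0.1185 and g(1) = 1 − Σzᵢ/Kᵢ = -0.3399, so a root lies in (0, 1).
Newton iteration, β⁰ = 0.5:
  β = 0.5000: g = -0.05040, g' = -0.3844 → β = 0.3689
  β = 0.3689: g = -0.00271, g' = -0.3466 → β = 0.3611
Converged at β = 0.3611.

β = 0.3611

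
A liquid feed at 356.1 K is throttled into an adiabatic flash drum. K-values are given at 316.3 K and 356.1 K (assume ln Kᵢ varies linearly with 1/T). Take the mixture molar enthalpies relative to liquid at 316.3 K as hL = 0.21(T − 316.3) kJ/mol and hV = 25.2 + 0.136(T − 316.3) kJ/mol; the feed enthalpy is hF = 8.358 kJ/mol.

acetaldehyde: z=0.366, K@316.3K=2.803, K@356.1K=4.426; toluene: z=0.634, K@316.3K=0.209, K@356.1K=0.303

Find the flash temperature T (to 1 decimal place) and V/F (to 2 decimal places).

T = 331.3 K, V/F = 0.22

Adiabatic flash: solve Rachford–Rice at each trial T, then check hF = ψ·hV(T) + (1−ψ)·hL(T).
  T = 316.3 K: K = (2.803, 0.209), RR gives ψ = 0.111, H_out = 2.799 kJ/mol
  T = 356.1 K: K = (4.426, 0.303), RR gives ψ = 0.340, H_out = 15.926 kJ/mol
  T = 336.2 K: K = (3.570, 0.254), RR gives ψ = 0.244, H_out = 9.974 kJ/mol
  T = 326.2 K: K = (3.173, 0.231), RR gives ψ = 0.184, H_out = 6.589 kJ/mol
  T = 331.2 K: K = (3.369, 0.243), RR gives ψ = 0.216, H_out = 8.326 kJ/mol
  T = 333.7 K: K = (3.469, 0.249), RR gives ψ = 0.230, H_out = 9.160 kJ/mol
  T = 332.4 K: K = (3.417, 0.245), RR gives ψ = 0.223, H_out = 8.729 kJ/mol
Linear interpolation between T = 331.2 (H_out = 8.326) and T = 332.4 (H_out = 8.729) on hF = 8.358 gives T ≈ 331.3 K, at which ψ = 0.22.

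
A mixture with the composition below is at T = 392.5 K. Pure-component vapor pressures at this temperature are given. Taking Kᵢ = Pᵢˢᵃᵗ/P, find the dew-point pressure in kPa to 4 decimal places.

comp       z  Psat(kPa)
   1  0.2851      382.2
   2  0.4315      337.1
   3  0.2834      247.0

Pdew = 315.1245 kPa

At the dew point ψ → 1, so Σzᵢ/Kᵢ = 1 with Kᵢ = Pᵢˢᵃᵗ/P ⇒ 1/P = Σzᵢ/Pᵢˢᵃᵗ.
1/P = 0.2851/382.2 + 0.4315/337.1 + 0.2834/247.0 = 0.0031733 ⇒ P = 315.1245 kPa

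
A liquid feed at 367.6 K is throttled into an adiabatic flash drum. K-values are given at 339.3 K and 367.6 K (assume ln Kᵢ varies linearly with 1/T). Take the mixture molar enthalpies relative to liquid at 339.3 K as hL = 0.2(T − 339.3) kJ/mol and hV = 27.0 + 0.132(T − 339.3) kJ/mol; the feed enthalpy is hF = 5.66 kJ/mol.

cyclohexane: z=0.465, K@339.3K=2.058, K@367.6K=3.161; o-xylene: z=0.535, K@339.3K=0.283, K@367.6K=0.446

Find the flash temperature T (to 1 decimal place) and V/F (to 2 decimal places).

Adiabatic flash: solve Rachford–Rice at each trial T, then check hF = ψ·hV(T) + (1−ψ)·hL(T).
  T = 339.3 K: K = (2.058, 0.283), RR gives ψ = 0.143, H_out = 3.857 kJ/mol
  T = 367.6 K: K = (3.161, 0.446), RR gives ψ = 0.592, H_out = 20.499 kJ/mol
  T = 353.5 K: K = (2.575, 0.359), RR gives ψ = 0.385, H_out = 12.874 kJ/mol
  T = 346.4 K: K = (2.307, 0.319), RR gives ψ = 0.274, H_out = 8.684 kJ/mol
  T = 342.9 K: K = (2.182, 0.301), RR gives ψ = 0.213, H_out = 6.412 kJ/mol
  T = 341.1 K: K = (2.119, 0.292), RR gives ψ = 0.179, H_out = 5.166 kJ/mol
Linear interpolation between T = 341.1 (H_out = 5.166) and T = 342.9 (H_out = 6.412) on hF = 5.66 gives T ≈ 341.8 K, at which ψ = 0.19.

T = 341.8 K, V/F = 0.19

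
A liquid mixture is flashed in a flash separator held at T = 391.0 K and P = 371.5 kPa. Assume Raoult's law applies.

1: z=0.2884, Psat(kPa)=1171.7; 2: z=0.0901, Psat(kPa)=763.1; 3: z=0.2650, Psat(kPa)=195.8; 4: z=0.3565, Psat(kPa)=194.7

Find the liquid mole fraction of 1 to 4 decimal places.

Raoult's law: Kᵢ = Pᵢˢᵃᵗ/P = Pᵢˢᵃᵗ/371.5.
  K_1 = 1171.7/371.5 = 3.153970, K_2 = 763.1/371.5 = 2.054105, K_3 = 195.8/371.5 = 0.527052, K_4 = 194.7/371.5 = 0.524092
Iterate (Newton) starting at β = 0.5:
  β = 0.5000: g = -0.02550, g' = -0.5938 → β = 0.4571
  β = 0.4571: g = 0.00041, g' = -0.6137 → β = 0.4577
Converged at β = 0.4577.
Compositions from xᵢ = zᵢ/(1+β(Kᵢ−1)), yᵢ = Kᵢxᵢ:
  1: x = 0.1452, y = 0.4580
  2: x = 0.0608, y = 0.1248
  3: x = 0.3382, y = 0.1783
  4: x = 0.4558, y = 0.2389

x_1 = 0.1452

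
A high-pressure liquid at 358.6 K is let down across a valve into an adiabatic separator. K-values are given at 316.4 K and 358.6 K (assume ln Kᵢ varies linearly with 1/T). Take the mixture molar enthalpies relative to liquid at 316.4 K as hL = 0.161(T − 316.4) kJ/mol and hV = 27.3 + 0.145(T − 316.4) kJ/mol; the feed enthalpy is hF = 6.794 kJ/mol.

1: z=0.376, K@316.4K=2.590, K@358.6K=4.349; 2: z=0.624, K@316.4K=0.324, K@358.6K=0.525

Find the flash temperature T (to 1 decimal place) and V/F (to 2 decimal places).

Adiabatic flash: solve Rachford–Rice at each trial T, then check hF = ψ·hV(T) + (1−ψ)·hL(T).
  T = 316.4 K: K = (2.590, 0.324), RR gives ψ = 0.164, H_out = 4.471 kJ/mol
  T = 358.6 K: K = (4.349, 0.525), RR gives ψ = 0.605, H_out = 22.909 kJ/mol
  T = 337.5 K: K = (3.411, 0.419), RR gives ψ = 0.388, H_out = 13.859 kJ/mol
  T = 326.9 K: K = (2.984, 0.370), RR gives ψ = 0.282, H_out = 9.339 kJ/mol
  T = 321.6 K: K = (2.781, 0.346), RR gives ψ = 0.225, H_out = 6.955 kJ/mol
  T = 319.0 K: K = (2.685, 0.335), RR gives ψ = 0.195, H_out = 5.735 kJ/mol
  T = 320.3 K: K = (2.733, 0.341), RR gives ψ = 0.210, H_out = 6.350 kJ/mol
Linear interpolation between T = 320.3 (H_out = 6.350) and T = 321.6 (H_out = 6.955) on hF = 6.794 gives T ≈ 321.3 K, at which ψ = 0.22.

T = 321.3 K, V/F = 0.22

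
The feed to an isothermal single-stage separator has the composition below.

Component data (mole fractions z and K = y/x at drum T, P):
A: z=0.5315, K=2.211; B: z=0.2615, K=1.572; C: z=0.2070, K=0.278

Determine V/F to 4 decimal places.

V/F = 0.8812

Material balance + equilibrium reduce to Σ zᵢ(Kᵢ−1)/(1+V/F(Kᵢ−1)) = 0.
Feasibility: ΣzᵢKᵢ = 1.6438, Σzᵢ/Kᵢ = 1.1513 — both > 1, two phases present.
Newton iteration, V/F⁰ = 0.68:
  V/F = 0.6800: g = 0.16707, g' = -0.6952 → V/F = 0.9203
  V/F = 0.9203: g = -0.04304, g' = -1.1695 → V/F = 0.8835
  V/F = 0.8835: g = -0.00243, g' = -1.0427 → V/F = 0.8812
Converged at V/F = 0.8812.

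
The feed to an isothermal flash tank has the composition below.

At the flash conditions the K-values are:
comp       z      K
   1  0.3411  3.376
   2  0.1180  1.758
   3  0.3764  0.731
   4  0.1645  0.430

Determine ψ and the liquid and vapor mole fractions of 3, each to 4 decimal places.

ψ = 0.8699, x_3 = 0.4914, y_3 = 0.3592

Rachford–Rice: g(ψ) = Σ zᵢ(Kᵢ−1)/(1+ψ(Kᵢ−1)) = 0.
g(0) = ΣzᵢKᵢ − 1 = 0.7049 and g(1) = 1 − Σzᵢ/Kᵢ = -0.0656, so a root lies in (0, 1).
Iterate (Newton) starting at ψ = 0.43:
  ψ = 0.4300: g = 0.22963, g' = -0.6383 → ψ = 0.7898
  ψ = 0.7898: g = 0.03861, g' = -0.4800 → ψ = 0.8702
  ψ = 0.8702: g = -0.00015, g' = -0.4861 → ψ = 0.8699
Converged at ψ = 0.8699.
Compositions from xᵢ = zᵢ/(1+ψ(Kᵢ−1)), yᵢ = Kᵢxᵢ:
  1: x = 0.1112, y = 0.3755
  2: x = 0.0711, y = 0.1250
  3: x = 0.4914, y = 0.3592
  4: x = 0.3263, y = 0.1403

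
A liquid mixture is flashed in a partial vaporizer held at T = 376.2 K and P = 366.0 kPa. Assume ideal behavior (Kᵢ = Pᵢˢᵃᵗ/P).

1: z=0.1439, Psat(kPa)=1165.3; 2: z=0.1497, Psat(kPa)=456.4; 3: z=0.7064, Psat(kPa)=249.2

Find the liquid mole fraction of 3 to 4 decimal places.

Raoult's law: Kᵢ = Pᵢˢᵃᵗ/P = Pᵢˢᵃᵗ/366.0.
  K_1 = 1165.3/366.0 = 3.183880, K_2 = 456.4/366.0 = 1.246995, K_3 = 249.2/366.0 = 0.680874
Iterate (Newton) starting at β = 0.5:
  β = 0.5000: g = -0.08509, g' = -0.2659 → β = 0.1800
  β = 0.1800: g = 0.02182, g' = -0.4430 → β = 0.2292
  β = 0.2292: g = 0.00119, g' = -0.3967 → β = 0.2322
Converged at β = 0.2322.
Compositions from xᵢ = zᵢ/(1+β(Kᵢ−1)), yᵢ = Kᵢxᵢ:
  1: x = 0.0955, y = 0.3040
  2: x = 0.1416, y = 0.1765
  3: x = 0.7629, y = 0.5195

x_3 = 0.7629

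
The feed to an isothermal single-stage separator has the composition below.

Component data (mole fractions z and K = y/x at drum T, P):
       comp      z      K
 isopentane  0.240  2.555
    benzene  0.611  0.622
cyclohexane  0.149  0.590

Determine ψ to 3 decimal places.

ψ = 0.136

Material balance + equilibrium reduce to Σ zᵢ(Kᵢ−1)/(1+ψ(Kᵢ−1)) = 0.
Check two-phase: ΣzᵢKᵢ = 1.081 > 1 and Σzᵢ/Kᵢ = 1.329 > 1, so g(0) = 0.081 > 0 and g(1) = -0.329 < 0.
Newton iteration, ψ⁰ = 0.5:
  ψ = 0.500: g = -0.1517, g' = -0.356 → ψ = 0.074
  ψ = 0.074: g = 0.0341, g' = -0.586 → ψ = 0.132
  ψ = 0.132: g = 0.0019, g' = -0.524 → ψ = 0.136
Converged at ψ = 0.136.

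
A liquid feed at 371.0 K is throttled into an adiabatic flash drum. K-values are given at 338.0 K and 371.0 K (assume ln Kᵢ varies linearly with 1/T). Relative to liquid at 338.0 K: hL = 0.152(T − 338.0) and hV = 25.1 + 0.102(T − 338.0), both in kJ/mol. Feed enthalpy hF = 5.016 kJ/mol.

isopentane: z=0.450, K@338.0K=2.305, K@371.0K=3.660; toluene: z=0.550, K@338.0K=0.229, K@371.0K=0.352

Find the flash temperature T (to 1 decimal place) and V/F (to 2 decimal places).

Adiabatic flash: solve Rachford–Rice at each trial T, then check hF = ψ·hV(T) + (1−ψ)·hL(T).
  T = 338.0 K: K = (2.305, 0.229), RR gives ψ = 0.162, H_out = 4.071 kJ/mol
  T = 371.0 K: K = (3.660, 0.352), RR gives ψ = 0.488, H_out = 16.452 kJ/mol
  T = 354.5 K: K = (2.936, 0.287), RR gives ψ = 0.347, H_out = 10.927 kJ/mol
  T = 346.2 K: K = (2.607, 0.257), RR gives ψ = 0.263, H_out = 7.745 kJ/mol
  T = 342.1 K: K = (2.453, 0.243), RR gives ψ = 0.216, H_out = 5.993 kJ/mol
  T = 340.1 K: K = (2.380, 0.236), RR gives ψ = 0.190, H_out = 5.080 kJ/mol
Linear interpolation between T = 338.0 (H_out = 4.071) and T = 340.1 (H_out = 5.080) on hF = 5.016 gives T ≈ 340.0 K, at which ψ = 0.19.

T = 340.0 K, V/F = 0.19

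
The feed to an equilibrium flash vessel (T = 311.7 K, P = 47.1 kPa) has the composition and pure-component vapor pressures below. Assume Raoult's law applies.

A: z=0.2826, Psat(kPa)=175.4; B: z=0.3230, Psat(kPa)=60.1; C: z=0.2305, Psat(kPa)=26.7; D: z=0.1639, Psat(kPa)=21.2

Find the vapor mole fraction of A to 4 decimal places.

Raoult's law: Kᵢ = Pᵢˢᵃᵗ/P = Pᵢˢᵃᵗ/47.1.
  K_A = 175.4/47.1 = 3.723992, K_B = 60.1/47.1 = 1.276008, K_C = 26.7/47.1 = 0.566879, K_D = 21.2/47.1 = 0.450106
Rachford–Rice: g(V/F) = Σ zᵢ(Kᵢ−1)/(1+V/F(Kᵢ−1)) = 0.
g(0) = ΣzᵢKᵢ − 1 = 0.6690 and g(1) = 1 − Σzᵢ/Kᵢ = -0.0998, so a root lies in (0, 1).
Iterate (Newton) starting at V/F = 0.6:
  V/F = 0.6000: g = 0.09930, g' = -0.5096 → V/F = 0.7949
  V/F = 0.7949: g = 0.00396, g' = -0.4828 → V/F = 0.8031
Converged at V/F = 0.8031.
Compositions from xᵢ = zᵢ/(1+V/F(Kᵢ−1)), yᵢ = Kᵢxᵢ:
  A: x = 0.0887, y = 0.3302
  B: x = 0.2644, y = 0.3374
  C: x = 0.3534, y = 0.2004
  D: x = 0.2935, y = 0.1321

y_A = 0.3302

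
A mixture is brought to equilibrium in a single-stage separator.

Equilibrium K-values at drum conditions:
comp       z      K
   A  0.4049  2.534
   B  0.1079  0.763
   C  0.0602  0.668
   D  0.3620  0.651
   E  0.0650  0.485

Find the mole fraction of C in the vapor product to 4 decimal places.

Newton–Raphson from ψ = 0.5:
  ψ = 0.5000: g = 0.10041, g' = -0.4185 → ψ = 0.7399
  ψ = 0.7399: g = 0.00900, g' = -0.3547 → ψ = 0.7653
  ψ = 0.7653: g = 0.00004, g' = -0.3516 → ψ = 0.7654
Converged at ψ = 0.7654.
Compositions from xᵢ = zᵢ/(1+ψ(Kᵢ−1)), yᵢ = Kᵢxᵢ:
  A: x = 0.1862, y = 0.4719
  B: x = 0.1318, y = 0.1006
  C: x = 0.0807, y = 0.0539
  D: x = 0.4940, y = 0.3216
  E: x = 0.1073, y = 0.0520

y_C = 0.0539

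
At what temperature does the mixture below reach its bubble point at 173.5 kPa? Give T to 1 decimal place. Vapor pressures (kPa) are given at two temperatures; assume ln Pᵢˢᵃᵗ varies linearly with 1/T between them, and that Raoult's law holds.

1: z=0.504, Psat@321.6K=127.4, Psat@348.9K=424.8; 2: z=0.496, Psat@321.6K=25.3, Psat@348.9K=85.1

T = 339.6 K

Bubble-point temperature: ΣzᵢPᵢˢᵃᵗ(T) = P. Interpolate ln Pᵢˢᵃᵗ = aᵢ + bᵢ/T.
  T = 321.6 K: ΣzᵢPᵢˢᵃᵗ = 76.76 kPa
  T = 348.9 K: ΣzᵢPᵢˢᵃᵗ = 256.31 kPa
  T = 335.2 K: ΣzᵢPᵢˢᵃᵗ = 143.43 kPa
  T = 342.0 K: ΣzᵢPᵢˢᵃᵗ = 192.45 kPa
  T = 338.6 K: ΣzᵢPᵢˢᵃᵗ = 166.39 kPa
  T = 340.3 K: ΣzᵢPᵢˢᵃᵗ = 179.01 kPa
Interpolating between 338.6 K and 340.3 K gives T ≈ 339.6 K.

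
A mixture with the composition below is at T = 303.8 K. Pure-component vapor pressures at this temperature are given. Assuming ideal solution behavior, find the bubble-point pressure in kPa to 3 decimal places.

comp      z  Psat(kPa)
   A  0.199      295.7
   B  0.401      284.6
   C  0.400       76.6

At the bubble point ψ → 0, so ΣzᵢKᵢ = 1 with Kᵢ = Pᵢˢᵃᵗ/P ⇒ P = ΣzᵢPᵢˢᵃᵗ.
P = 0.199·295.7 + 0.401·284.6 + 0.400·76.6 = 203.609 kPa

Pbub = 203.609 kPa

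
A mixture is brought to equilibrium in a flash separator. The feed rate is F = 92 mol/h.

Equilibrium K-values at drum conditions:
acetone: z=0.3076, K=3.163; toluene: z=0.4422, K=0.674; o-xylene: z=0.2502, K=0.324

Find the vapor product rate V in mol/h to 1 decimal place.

V = 31.5 mol/h

Rachford–Rice: g(ψ) = Σ zᵢ(Kᵢ−1)/(1+ψ(Kᵢ−1)) = 0.
g(0) = ΣzᵢKᵢ − 1 = 0.3520 and g(1) = 1 − Σzᵢ/Kᵢ = -0.5256, so a root lies in (0, 1).
Iterate (Newton) starting at ψ = 0.5:
  ψ = 0.5000: g = -0.10808, g' = -0.6601 → ψ = 0.3363
  ψ = 0.3363: g = 0.00437, g' = -0.7331 → ψ = 0.3422
  ψ = 0.3422: g = 0.00001, g' = -0.7283 → ψ = 0.3423
Converged at ψ = 0.3423.
Then V = ψ·F = 0.3423·92 = 31.5 mol/h and L = F − V = 60.5 mol/h.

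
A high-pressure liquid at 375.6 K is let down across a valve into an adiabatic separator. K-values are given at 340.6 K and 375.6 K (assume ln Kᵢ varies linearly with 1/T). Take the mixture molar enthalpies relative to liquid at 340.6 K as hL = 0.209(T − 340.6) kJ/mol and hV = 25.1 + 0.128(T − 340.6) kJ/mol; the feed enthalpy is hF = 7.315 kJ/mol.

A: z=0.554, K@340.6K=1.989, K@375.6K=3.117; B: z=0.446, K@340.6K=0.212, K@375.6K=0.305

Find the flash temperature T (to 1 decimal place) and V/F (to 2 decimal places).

T = 342.4 K, V/F = 0.28

Adiabatic flash: solve Rachford–Rice at each trial T, then check hF = ψ·hV(T) + (1−ψ)·hL(T).
  T = 340.6 K: K = (1.989, 0.212), RR gives ψ = 0.252, H_out = 6.327 kJ/mol
  T = 375.6 K: K = (3.117, 0.305), RR gives ψ = 0.586, H_out = 20.372 kJ/mol
  T = 358.1 K: K = (2.517, 0.257), RR gives ψ = 0.451, H_out = 14.344 kJ/mol
  T = 349.4 K: K = (2.246, 0.234), RR gives ψ = 0.365, H_out = 10.744 kJ/mol
  T = 345.0 K: K = (2.115, 0.223), RR gives ψ = 0.313, H_out = 8.661 kJ/mol
  T = 342.8 K: K = (2.052, 0.217), RR gives ψ = 0.284, H_out = 7.531 kJ/mol
Linear interpolation between T = 340.6 (H_out = 6.327) and T = 342.8 (H_out = 7.531) on hF = 7.315 gives T ≈ 342.4 K, at which ψ = 0.28.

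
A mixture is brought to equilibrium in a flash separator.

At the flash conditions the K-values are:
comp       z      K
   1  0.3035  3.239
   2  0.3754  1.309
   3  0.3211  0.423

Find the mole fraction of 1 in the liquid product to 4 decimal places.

Let ψ = V/F and solve Σ zᵢ(Kᵢ−1)/(1+ψ(Kᵢ−1)) = 0.
Feasibility: ΣzᵢKᵢ = 1.6103, Σzᵢ/Kᵢ = 1.1396 — both > 1, two phases present.
Newton–Raphson from ψ = 0.68:
  ψ = 0.6800: g = 0.06034, g' = -0.5531 → ψ = 0.7891
  ψ = 0.7891: g = -0.00127, g' = -0.5822 → ψ = 0.7869
Converged at ψ = 0.7869.
Compositions from xᵢ = zᵢ/(1+ψ(Kᵢ−1)), yᵢ = Kᵢxᵢ:
  1: x = 0.1099, y = 0.3559
  2: x = 0.3020, y = 0.3953
  3: x = 0.5881, y = 0.2488

x_1 = 0.1099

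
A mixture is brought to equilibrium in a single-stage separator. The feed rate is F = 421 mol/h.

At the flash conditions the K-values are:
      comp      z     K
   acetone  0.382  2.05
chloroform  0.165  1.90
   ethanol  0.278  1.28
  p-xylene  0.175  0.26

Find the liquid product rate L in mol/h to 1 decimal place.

L = 58.4 mol/h

Material balance + equilibrium reduce to Σ zᵢ(Kᵢ−1)/(1+V/F(Kᵢ−1)) = 0.
g(0) = ΣzᵢKᵢ − 1 = 0.498 and g(1) = 1 − Σzᵢ/Kᵢ = -0.163, so a root lies in (0, 1).
Newton–Raphson from V/F = 0.53:
  V/F = 0.530: g = 0.2130, g' = -0.511 → V/F = 0.947
  V/F = 0.947: g = -0.0896, g' = -1.227 → V/F = 0.874
  V/F = 0.874: g = -0.0115, g' = -0.938 → V/F = 0.861
Converged at V/F = 0.861.
Then V = V/F·F = 0.8612·421 = 362.6 mol/h and L = F − V = 58.4 mol/h.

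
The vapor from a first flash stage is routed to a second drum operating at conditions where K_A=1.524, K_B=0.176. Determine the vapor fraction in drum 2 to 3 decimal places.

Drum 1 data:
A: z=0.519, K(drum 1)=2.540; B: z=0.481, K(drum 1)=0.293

V/F (drum 2) = 0.587

Drum 1:
Binary case is linear: z₁(K₁−1)(1+ψ₁(K₂−1)) + z₂(K₂−1)(1+ψ₁(K₁−1)) = 0
⇒ ψ₁ = [z₁(K₁−1)+z₂(K₂−1)] / [−(K₁−1)(K₂−1)] = 0.4592/1.0888 = 0.422
Drum-1 compositions:
  A: x = 0.315, y = 0.799
  B: x = 0.685, y = 0.201
Drum-2 feed = drum-1 vapor: z₂ = (0.7992, 0.2008).
Drum 2:
Rachford–Rice: g(ψ₂) = Σ zᵢ(Kᵢ−1)/(1+ψ₂(Kᵢ−1)) = 0.
Feasibility: ΣzᵢKᵢ = 1.253, Σzᵢ/Kᵢ = 1.665 — both > 1, two phases present.
Newton–Raphson from ψ₂ = 0.45:
  ψ₂ = 0.450: g = 0.0759, g' = -0.488 → ψ₂ = 0.605
  ψ₂ = 0.605: g = -0.0123, g' = -0.669 → ψ₂ = 0.587
Converged at ψ₂ = 0.587.
  A: x = 0.611, y = 0.932
  B: x = 0.389, y = 0.068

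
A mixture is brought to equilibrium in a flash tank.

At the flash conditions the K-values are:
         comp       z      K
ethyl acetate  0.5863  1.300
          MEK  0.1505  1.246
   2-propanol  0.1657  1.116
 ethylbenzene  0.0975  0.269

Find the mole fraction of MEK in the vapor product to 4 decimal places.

Material balance + equilibrium reduce to Σ zᵢ(Kᵢ−1)/(1+ψ(Kᵢ−1)) = 0.
Check two-phase: ΣzᵢKᵢ = 1.1609 > 1 and Σzᵢ/Kᵢ = 1.0827 > 1, so g(0) = 0.1609 > 0 and g(1) = -0.0827 < 0.
Newton iteration, ψ⁰ = 0.5:
  ψ = 0.5000: g = 0.09175, g' = -0.1785 → ψ = 1.0000
  ψ = 1.0000: g = -0.08272, g' = -0.7589 → ψ = 0.8910
  ψ = 0.8910: g = -0.01783, g' = -0.4694 → ψ = 0.8530
  ψ = 0.8530: g = -0.00119, g' = -0.4092 → ψ = 0.8501
Converged at ψ = 0.8501.
Compositions from xᵢ = zᵢ/(1+ψ(Kᵢ−1)), yᵢ = Kᵢxᵢ:
  ethyl acetate: x = 0.4672, y = 0.6073
  MEK: x = 0.1245, y = 0.1551
  2-propanol: x = 0.1508, y = 0.1683
  ethylbenzene: x = 0.2575, y = 0.0693

y_MEK = 0.1551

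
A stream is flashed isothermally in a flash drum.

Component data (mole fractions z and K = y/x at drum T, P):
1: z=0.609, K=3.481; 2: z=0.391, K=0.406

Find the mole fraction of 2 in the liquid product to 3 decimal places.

Material balance + equilibrium reduce to Σ zᵢ(Kᵢ−1)/(1+ψ(Kᵢ−1)) = 0.
Feasibility: ΣzᵢKᵢ = 2.279, Σzᵢ/Kᵢ = 1.138 — both > 1, two phases present.
Binary case is linear: z₁(K₁−1)(1+ψ(K₂−1)) + z₂(K₂−1)(1+ψ(K₁−1)) = 0
⇒ ψ = [z₁(K₁−1)+z₂(K₂−1)] / [−(K₁−1)(K₂−1)] = 1.2787/1.4737 = 0.868
Compositions from xᵢ = zᵢ/(1+ψ(Kᵢ−1)), yᵢ = Kᵢxᵢ:
  1: x = 0.193, y = 0.672
  2: x = 0.807, y = 0.328

x_2 = 0.807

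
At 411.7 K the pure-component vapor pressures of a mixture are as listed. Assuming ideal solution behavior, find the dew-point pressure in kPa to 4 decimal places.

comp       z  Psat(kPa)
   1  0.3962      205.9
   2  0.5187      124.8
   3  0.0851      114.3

At the dew point ψ → 1, so Σzᵢ/Kᵢ = 1 with Kᵢ = Pᵢˢᵃᵗ/P ⇒ 1/P = Σzᵢ/Pᵢˢᵃᵗ.
1/P = 0.3962/205.9 + 0.5187/124.8 + 0.0851/114.3 = 0.0068250 ⇒ P = 146.5198 kPa

Pdew = 146.5198 kPa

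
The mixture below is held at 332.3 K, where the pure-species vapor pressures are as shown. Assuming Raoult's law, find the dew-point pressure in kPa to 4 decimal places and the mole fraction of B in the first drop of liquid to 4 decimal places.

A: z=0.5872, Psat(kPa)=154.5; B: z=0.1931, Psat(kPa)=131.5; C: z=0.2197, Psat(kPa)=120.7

Pdew = 141.0576 kPa, x_B = 0.2071

At the dew point ψ → 1, so Σzᵢ/Kᵢ = 1 with Kᵢ = Pᵢˢᵃᵗ/P ⇒ 1/P = Σzᵢ/Pᵢˢᵃᵗ.
1/P = 0.5872/154.5 + 0.1931/131.5 + 0.2197/120.7 = 0.0070893 ⇒ P = 141.0576 kPa
xᵢ = zᵢP/Pᵢˢᵃᵗ ⇒ x_B = 0.1931·141.0576/131.5 = 0.2071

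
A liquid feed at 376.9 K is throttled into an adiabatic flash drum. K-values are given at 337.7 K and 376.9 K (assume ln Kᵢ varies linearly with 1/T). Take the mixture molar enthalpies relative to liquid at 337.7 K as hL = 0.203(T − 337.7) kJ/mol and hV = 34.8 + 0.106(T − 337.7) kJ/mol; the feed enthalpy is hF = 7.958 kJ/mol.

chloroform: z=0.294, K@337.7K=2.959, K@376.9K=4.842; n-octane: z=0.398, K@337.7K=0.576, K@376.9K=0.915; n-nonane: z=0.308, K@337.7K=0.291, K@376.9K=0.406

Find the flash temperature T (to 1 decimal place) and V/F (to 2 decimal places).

Adiabatic flash: solve Rachford–Rice at each trial T, then check hF = ψ·hV(T) + (1−ψ)·hL(T).
  T = 337.7 K: K = (2.959, 0.576, 0.291), RR gives ψ = 0.172, H_out = 5.988 kJ/mol
  T = 376.9 K: K = (4.842, 0.915, 0.406), RR gives ψ = 0.633, H_out = 27.588 kJ/mol
  T = 357.3 K: K = (3.837, 0.735, 0.347), RR gives ψ = 0.401, H_out = 17.160 kJ/mol
  T = 347.5 K: K = (3.382, 0.653, 0.319), RR gives ψ = 0.289, H_out = 11.767 kJ/mol
  T = 342.6 K: K = (3.166, 0.614, 0.305), RR gives ψ = 0.232, H_out = 8.946 kJ/mol
  T = 340.1 K: K = (3.060, 0.594, 0.298), RR gives ψ = 0.202, H_out = 7.457 kJ/mol
  T = 341.4 K: K = (3.115, 0.604, 0.301), RR gives ψ = 0.217, H_out = 8.236 kJ/mol
Linear interpolation between T = 340.1 (H_out = 7.457) and T = 341.4 (H_out = 8.236) on hF = 7.958 gives T ≈ 340.9 K, at which ψ = 0.21.

T = 340.9 K, V/F = 0.21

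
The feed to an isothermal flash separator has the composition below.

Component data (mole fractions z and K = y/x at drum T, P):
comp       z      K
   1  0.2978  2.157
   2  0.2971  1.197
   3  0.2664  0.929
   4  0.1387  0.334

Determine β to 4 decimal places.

β = 0.8286

Rachford–Rice: g(β) = Σ zᵢ(Kᵢ−1)/(1+β(Kᵢ−1)) = 0.
Feasibility: ΣzᵢKᵢ = 1.2918, Σzᵢ/Kᵢ = 1.0883 — both > 1, two phases present.
Newton–Raphson from β = 0.56:
  β = 0.5600: g = 0.09478, g' = -0.3141 → β = 0.8618
  β = 0.8618: g = -0.01440, g' = -0.4488 → β = 0.8297
  β = 0.8297: g = -0.00046, g' = -0.4211 → β = 0.8286
Converged at β = 0.8286.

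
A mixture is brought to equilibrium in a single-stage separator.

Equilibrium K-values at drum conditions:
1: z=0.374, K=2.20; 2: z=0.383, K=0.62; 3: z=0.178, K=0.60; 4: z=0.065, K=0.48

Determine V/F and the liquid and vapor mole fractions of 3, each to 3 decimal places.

V/F = 0.411, x_3 = 0.213, y_3 = 0.128

Material balance + equilibrium reduce to Σ zᵢ(Kᵢ−1)/(1+V/F(Kᵢ−1)) = 0.
Check two-phase: ΣzᵢKᵢ = 1.198 > 1 and Σzᵢ/Kᵢ = 1.220 > 1, so g(0) = 0.198 > 0 and g(1) = -0.220 < 0.
Newton iteration, V/F⁰ = 0.5:
  V/F = 0.500: g = -0.0339, g' = -0.371 → V/F = 0.409
  V/F = 0.409: g = 0.0007, g' = -0.389 → V/F = 0.411
Converged at V/F = 0.411.
Compositions from xᵢ = zᵢ/(1+V/F(Kᵢ−1)), yᵢ = Kᵢxᵢ:
  1: x = 0.251, y = 0.551
  2: x = 0.454, y = 0.281
  3: x = 0.213, y = 0.128
  4: x = 0.083, y = 0.040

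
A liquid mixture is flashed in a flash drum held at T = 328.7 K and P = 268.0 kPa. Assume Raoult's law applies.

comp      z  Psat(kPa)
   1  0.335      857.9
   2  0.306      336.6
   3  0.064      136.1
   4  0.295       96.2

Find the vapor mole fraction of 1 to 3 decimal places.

y_1 = 0.441

Raoult's law: Kᵢ = Pᵢˢᵃᵗ/P = Pᵢˢᵃᵗ/268.0.
  K_1 = 857.9/268.0 = 3.20112, K_2 = 336.6/268.0 = 1.25597, K_3 = 136.1/268.0 = 0.50784, K_4 = 96.2/268.0 = 0.35896
Let β = V/F and solve Σ zᵢ(Kᵢ−1)/(1+β(Kᵢ−1)) = 0.
Feasibility: ΣzᵢKᵢ = 1.595, Σzᵢ/Kᵢ = 1.296 — both > 1, two phases present.
Newton iteration, β⁰ = 0.49:
  β = 0.490: g = 0.1071, g' = -0.676 → β = 0.648
  β = 0.648: g = 0.0011, g' = -0.679 → β = 0.650
Converged at β = 0.650.
Compositions from xᵢ = zᵢ/(1+β(Kᵢ−1)), yᵢ = Kᵢxᵢ:
  1: x = 0.138, y = 0.441
  2: x = 0.262, y = 0.330
  3: x = 0.094, y = 0.048
  4: x = 0.506, y = 0.182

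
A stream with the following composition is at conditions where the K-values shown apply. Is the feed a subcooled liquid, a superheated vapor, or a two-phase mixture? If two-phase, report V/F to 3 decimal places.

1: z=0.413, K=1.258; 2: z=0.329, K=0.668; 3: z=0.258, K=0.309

ΣzᵢKᵢ = 0.819; Σzᵢ/Kᵢ = 1.656.
Since ΣzᵢKᵢ < 1 the mixture is below its bubble point — single liquid phase.

subcooled liquid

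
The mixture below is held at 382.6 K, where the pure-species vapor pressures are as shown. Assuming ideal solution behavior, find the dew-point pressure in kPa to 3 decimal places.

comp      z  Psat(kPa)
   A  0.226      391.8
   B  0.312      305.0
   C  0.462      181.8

At the dew point ψ → 1, so Σzᵢ/Kᵢ = 1 with Kᵢ = Pᵢˢᵃᵗ/P ⇒ 1/P = Σzᵢ/Pᵢˢᵃᵗ.
1/P = 0.226/391.8 + 0.312/305.0 + 0.462/181.8 = 0.004141 ⇒ P = 241.486 kPa

Pdew = 241.486 kPa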